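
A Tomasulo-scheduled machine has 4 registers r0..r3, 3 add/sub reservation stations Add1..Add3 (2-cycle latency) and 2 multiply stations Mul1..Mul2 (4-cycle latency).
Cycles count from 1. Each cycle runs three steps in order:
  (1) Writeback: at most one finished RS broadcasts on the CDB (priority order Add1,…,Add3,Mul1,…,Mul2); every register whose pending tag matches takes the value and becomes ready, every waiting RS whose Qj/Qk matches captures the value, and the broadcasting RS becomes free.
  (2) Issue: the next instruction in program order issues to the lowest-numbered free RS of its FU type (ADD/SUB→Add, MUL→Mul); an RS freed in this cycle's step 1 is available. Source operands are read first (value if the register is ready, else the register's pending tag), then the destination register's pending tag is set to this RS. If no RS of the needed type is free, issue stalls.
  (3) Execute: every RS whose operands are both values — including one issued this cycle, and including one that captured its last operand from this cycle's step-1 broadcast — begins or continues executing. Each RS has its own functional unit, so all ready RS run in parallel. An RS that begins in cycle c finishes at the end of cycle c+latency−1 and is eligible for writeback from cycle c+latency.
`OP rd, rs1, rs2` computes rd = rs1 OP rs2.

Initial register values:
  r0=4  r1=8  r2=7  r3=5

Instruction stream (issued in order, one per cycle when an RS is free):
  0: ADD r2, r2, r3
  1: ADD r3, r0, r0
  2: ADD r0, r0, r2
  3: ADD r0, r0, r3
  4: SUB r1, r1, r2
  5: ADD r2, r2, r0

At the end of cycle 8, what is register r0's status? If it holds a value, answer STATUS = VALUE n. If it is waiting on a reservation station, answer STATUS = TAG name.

STATUS = VALUE 24

cycle 1: issue ADD r2<-Add1 // r0:4,r1:8,r2:Add1,r3:5
cycle 2: issue ADD r3<-Add2 // r0:4,r1:8,r2:Add1,r3:Add2
cycle 3: CDB Add1=12; issue ADD r0<-Add1 // r0:Add1,r1:8,r2:12,r3:Add2
cycle 4: CDB Add2=8; issue ADD r0<-Add2 // r0:Add2,r1:8,r2:12,r3:8
cycle 5: CDB Add1=16; issue SUB r1<-Add1 // r0:Add2,r1:Add1,r2:12,r3:8
cycle 6: issue ADD r2<-Add3 // r0:Add2,r1:Add1,r2:Add3,r3:8
cycle 7: CDB Add1=-4 // r0:Add2,r1:-4,r2:Add3,r3:8
cycle 8: CDB Add2=24 // r0:24,r1:-4,r2:Add3,r3:8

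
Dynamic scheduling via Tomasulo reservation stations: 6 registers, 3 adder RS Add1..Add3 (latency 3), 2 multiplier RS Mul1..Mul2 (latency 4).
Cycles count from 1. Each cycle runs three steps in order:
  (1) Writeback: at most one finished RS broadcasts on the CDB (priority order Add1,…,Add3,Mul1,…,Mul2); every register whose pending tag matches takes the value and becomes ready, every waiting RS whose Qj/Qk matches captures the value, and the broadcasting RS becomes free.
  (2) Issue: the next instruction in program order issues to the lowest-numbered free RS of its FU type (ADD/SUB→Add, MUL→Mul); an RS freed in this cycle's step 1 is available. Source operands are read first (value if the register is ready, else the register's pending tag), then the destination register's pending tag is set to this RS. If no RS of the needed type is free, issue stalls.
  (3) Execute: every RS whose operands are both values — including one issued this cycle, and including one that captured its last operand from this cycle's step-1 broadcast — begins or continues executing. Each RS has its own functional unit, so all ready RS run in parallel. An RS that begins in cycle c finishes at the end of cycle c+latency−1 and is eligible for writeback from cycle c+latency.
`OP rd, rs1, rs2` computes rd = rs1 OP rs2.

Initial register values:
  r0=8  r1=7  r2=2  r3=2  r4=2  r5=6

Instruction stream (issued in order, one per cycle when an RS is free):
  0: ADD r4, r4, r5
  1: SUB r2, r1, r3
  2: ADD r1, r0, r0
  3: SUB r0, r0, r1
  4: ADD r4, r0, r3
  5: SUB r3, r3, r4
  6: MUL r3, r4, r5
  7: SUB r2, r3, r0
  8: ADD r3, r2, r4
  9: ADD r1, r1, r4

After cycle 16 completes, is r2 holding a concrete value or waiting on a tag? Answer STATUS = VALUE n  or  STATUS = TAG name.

STATUS = TAG Add1

  c1: issue ADD r4<-Add1  regs: r0:8,r1:7,r2:2,r3:2,r4:Add1,r5:6
  c2: issue SUB r2<-Add2  regs: r0:8,r1:7,r2:Add2,r3:2,r4:Add1,r5:6
  c3: issue ADD r1<-Add3  regs: r0:8,r1:Add3,r2:Add2,r3:2,r4:Add1,r5:6
  c4: CDB Add1=8; issue SUB r0<-Add1  regs: r0:Add1,r1:Add3,r2:Add2,r3:2,r4:8,r5:6
  c5: CDB Add2=5; issue ADD r4<-Add2  regs: r0:Add1,r1:Add3,r2:5,r3:2,r4:Add2,r5:6
  c6: CDB Add3=16; issue SUB r3<-Add3  regs: r0:Add1,r1:16,r2:5,r3:Add3,r4:Add2,r5:6
  c7: issue MUL r3<-Mul1  regs: r0:Add1,r1:16,r2:5,r3:Mul1,r4:Add2,r5:6
  c8: stall  regs: r0:Add1,r1:16,r2:5,r3:Mul1,r4:Add2,r5:6
  c9: CDB Add1=-8; issue SUB r2<-Add1  regs: r0:-8,r1:16,r2:Add1,r3:Mul1,r4:Add2,r5:6
  c10: stall  regs: r0:-8,r1:16,r2:Add1,r3:Mul1,r4:Add2,r5:6
  c11: stall  regs: r0:-8,r1:16,r2:Add1,r3:Mul1,r4:Add2,r5:6
  c12: CDB Add2=-6; issue ADD r3<-Add2  regs: r0:-8,r1:16,r2:Add1,r3:Add2,r4:-6,r5:6
  c13: stall  regs: r0:-8,r1:16,r2:Add1,r3:Add2,r4:-6,r5:6
  c14: stall  regs: r0:-8,r1:16,r2:Add1,r3:Add2,r4:-6,r5:6
  c15: CDB Add3=8; issue ADD r1<-Add3  regs: r0:-8,r1:Add3,r2:Add1,r3:Add2,r4:-6,r5:6
  c16: CDB Mul1=-36  regs: r0:-8,r1:Add3,r2:Add1,r3:Add2,r4:-6,r5:6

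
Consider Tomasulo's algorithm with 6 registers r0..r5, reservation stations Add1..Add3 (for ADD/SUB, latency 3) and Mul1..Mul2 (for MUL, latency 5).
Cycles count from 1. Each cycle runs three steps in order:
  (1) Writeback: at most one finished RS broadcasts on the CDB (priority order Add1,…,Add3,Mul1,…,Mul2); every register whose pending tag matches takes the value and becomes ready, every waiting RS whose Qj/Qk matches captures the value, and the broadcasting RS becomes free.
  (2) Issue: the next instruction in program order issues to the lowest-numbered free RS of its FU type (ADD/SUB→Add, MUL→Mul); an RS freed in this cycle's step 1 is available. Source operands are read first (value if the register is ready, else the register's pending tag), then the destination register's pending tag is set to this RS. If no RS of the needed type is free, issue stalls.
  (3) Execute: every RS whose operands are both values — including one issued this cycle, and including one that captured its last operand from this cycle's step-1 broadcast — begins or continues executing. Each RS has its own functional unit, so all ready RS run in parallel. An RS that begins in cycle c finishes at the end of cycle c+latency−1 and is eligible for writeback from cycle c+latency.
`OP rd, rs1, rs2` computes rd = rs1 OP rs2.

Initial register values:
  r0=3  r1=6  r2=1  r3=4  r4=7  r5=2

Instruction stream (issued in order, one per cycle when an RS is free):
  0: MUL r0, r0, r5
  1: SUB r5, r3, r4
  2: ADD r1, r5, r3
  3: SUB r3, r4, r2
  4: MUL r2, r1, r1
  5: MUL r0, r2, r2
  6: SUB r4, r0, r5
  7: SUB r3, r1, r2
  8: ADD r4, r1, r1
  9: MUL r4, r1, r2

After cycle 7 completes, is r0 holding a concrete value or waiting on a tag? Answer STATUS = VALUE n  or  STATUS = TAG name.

cycle 1: issue MUL r0<-Mul1 // r0:Mul1,r1:6,r2:1,r3:4,r4:7,r5:2
cycle 2: issue SUB r5<-Add1 // r0:Mul1,r1:6,r2:1,r3:4,r4:7,r5:Add1
cycle 3: issue ADD r1<-Add2 // r0:Mul1,r1:Add2,r2:1,r3:4,r4:7,r5:Add1
cycle 4: issue SUB r3<-Add3 // r0:Mul1,r1:Add2,r2:1,r3:Add3,r4:7,r5:Add1
cycle 5: CDB Add1=-3; issue MUL r2<-Mul2 // r0:Mul1,r1:Add2,r2:Mul2,r3:Add3,r4:7,r5:-3
cycle 6: CDB Mul1=6; issue MUL r0<-Mul1 // r0:Mul1,r1:Add2,r2:Mul2,r3:Add3,r4:7,r5:-3
cycle 7: CDB Add3=6; issue SUB r4<-Add1 // r0:Mul1,r1:Add2,r2:Mul2,r3:6,r4:Add1,r5:-3

STATUS = TAG Mul1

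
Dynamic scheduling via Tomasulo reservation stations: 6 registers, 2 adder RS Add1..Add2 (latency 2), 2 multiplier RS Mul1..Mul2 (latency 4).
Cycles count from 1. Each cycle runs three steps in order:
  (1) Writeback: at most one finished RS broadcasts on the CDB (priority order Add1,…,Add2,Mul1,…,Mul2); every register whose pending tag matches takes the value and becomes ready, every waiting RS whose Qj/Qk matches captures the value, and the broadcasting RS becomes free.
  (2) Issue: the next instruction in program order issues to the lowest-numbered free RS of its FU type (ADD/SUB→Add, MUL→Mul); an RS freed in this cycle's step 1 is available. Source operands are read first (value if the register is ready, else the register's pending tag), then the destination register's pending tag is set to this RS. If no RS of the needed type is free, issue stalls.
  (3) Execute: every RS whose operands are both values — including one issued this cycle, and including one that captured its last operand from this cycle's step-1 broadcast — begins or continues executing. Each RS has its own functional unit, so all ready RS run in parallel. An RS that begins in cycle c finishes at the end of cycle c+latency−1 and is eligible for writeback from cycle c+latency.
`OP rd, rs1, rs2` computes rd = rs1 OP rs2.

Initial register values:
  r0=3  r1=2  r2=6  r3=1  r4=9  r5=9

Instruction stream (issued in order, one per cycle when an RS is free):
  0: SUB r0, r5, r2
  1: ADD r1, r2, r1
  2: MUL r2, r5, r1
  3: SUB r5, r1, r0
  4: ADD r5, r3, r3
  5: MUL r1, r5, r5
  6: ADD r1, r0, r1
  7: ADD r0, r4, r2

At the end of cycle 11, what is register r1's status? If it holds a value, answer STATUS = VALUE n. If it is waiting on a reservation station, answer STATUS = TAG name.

c1: issue SUB r0<-Add1 | r0:Add1,r1:2,r2:6,r3:1,r4:9,r5:9
c2: issue ADD r1<-Add2 | r0:Add1,r1:Add2,r2:6,r3:1,r4:9,r5:9
c3: CDB Add1=3; issue MUL r2<-Mul1 | r0:3,r1:Add2,r2:Mul1,r3:1,r4:9,r5:9
c4: CDB Add2=8; issue SUB r5<-Add1 | r0:3,r1:8,r2:Mul1,r3:1,r4:9,r5:Add1
c5: issue ADD r5<-Add2 | r0:3,r1:8,r2:Mul1,r3:1,r4:9,r5:Add2
c6: CDB Add1=5; issue MUL r1<-Mul2 | r0:3,r1:Mul2,r2:Mul1,r3:1,r4:9,r5:Add2
c7: CDB Add2=2; issue ADD r1<-Add1 | r0:3,r1:Add1,r2:Mul1,r3:1,r4:9,r5:2
c8: CDB Mul1=72; issue ADD r0<-Add2 | r0:Add2,r1:Add1,r2:72,r3:1,r4:9,r5:2
c9: - | r0:Add2,r1:Add1,r2:72,r3:1,r4:9,r5:2
c10: CDB Add2=81 | r0:81,r1:Add1,r2:72,r3:1,r4:9,r5:2
c11: CDB Mul2=4 | r0:81,r1:Add1,r2:72,r3:1,r4:9,r5:2

STATUS = TAG Add1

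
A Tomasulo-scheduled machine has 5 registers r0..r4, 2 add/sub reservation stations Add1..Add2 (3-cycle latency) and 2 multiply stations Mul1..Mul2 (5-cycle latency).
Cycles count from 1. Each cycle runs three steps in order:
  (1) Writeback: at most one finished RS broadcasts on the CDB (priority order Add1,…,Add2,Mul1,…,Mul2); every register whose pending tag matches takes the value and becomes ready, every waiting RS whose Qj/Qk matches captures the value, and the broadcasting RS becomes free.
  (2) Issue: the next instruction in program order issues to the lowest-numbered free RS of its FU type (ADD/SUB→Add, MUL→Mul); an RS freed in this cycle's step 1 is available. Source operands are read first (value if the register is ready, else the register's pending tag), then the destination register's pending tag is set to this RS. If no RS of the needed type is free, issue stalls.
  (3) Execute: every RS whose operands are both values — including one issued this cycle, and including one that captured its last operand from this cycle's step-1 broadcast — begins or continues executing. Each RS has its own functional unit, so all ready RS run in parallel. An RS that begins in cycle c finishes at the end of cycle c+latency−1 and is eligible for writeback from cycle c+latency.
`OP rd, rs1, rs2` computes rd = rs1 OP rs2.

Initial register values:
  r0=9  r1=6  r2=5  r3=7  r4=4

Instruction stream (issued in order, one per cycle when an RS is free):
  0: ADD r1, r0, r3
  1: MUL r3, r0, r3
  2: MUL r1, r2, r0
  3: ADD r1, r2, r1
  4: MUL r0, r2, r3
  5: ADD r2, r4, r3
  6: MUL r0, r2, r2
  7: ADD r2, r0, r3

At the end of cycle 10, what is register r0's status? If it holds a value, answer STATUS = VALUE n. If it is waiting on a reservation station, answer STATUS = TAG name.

STATUS = TAG Mul2

  c1: issue ADD r1<-Add1  regs: r0:9,r1:Add1,r2:5,r3:7,r4:4
  c2: issue MUL r3<-Mul1  regs: r0:9,r1:Add1,r2:5,r3:Mul1,r4:4
  c3: issue MUL r1<-Mul2  regs: r0:9,r1:Mul2,r2:5,r3:Mul1,r4:4
  c4: CDB Add1=16; issue ADD r1<-Add1  regs: r0:9,r1:Add1,r2:5,r3:Mul1,r4:4
  c5: stall  regs: r0:9,r1:Add1,r2:5,r3:Mul1,r4:4
  c6: stall  regs: r0:9,r1:Add1,r2:5,r3:Mul1,r4:4
  c7: CDB Mul1=63; issue MUL r0<-Mul1  regs: r0:Mul1,r1:Add1,r2:5,r3:63,r4:4
  c8: CDB Mul2=45; issue ADD r2<-Add2  regs: r0:Mul1,r1:Add1,r2:Add2,r3:63,r4:4
  c9: issue MUL r0<-Mul2  regs: r0:Mul2,r1:Add1,r2:Add2,r3:63,r4:4
  c10: stall  regs: r0:Mul2,r1:Add1,r2:Add2,r3:63,r4:4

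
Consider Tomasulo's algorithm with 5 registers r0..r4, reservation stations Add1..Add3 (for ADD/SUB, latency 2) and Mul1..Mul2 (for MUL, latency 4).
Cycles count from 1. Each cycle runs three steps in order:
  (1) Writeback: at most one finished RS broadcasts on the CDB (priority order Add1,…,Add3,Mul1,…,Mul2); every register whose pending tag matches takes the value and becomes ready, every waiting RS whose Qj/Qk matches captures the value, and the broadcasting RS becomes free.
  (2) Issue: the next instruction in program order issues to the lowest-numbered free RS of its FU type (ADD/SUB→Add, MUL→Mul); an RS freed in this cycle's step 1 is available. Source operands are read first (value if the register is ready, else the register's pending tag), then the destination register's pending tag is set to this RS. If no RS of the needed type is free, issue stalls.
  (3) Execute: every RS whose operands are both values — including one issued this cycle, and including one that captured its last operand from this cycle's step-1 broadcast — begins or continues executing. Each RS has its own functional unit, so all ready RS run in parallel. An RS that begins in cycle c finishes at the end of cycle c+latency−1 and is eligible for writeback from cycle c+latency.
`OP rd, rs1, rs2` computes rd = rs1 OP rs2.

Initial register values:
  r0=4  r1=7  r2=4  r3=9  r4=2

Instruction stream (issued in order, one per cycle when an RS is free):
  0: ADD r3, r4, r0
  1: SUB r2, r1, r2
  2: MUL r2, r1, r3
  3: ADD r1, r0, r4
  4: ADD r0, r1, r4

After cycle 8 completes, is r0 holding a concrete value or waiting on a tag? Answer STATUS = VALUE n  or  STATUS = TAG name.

c1: issue ADD r3<-Add1 | r0:4,r1:7,r2:4,r3:Add1,r4:2
c2: issue SUB r2<-Add2 | r0:4,r1:7,r2:Add2,r3:Add1,r4:2
c3: CDB Add1=6; issue MUL r2<-Mul1 | r0:4,r1:7,r2:Mul1,r3:6,r4:2
c4: CDB Add2=3; issue ADD r1<-Add1 | r0:4,r1:Add1,r2:Mul1,r3:6,r4:2
c5: issue ADD r0<-Add2 | r0:Add2,r1:Add1,r2:Mul1,r3:6,r4:2
c6: CDB Add1=6 | r0:Add2,r1:6,r2:Mul1,r3:6,r4:2
c7: CDB Mul1=42 | r0:Add2,r1:6,r2:42,r3:6,r4:2
c8: CDB Add2=8 | r0:8,r1:6,r2:42,r3:6,r4:2

STATUS = VALUE 8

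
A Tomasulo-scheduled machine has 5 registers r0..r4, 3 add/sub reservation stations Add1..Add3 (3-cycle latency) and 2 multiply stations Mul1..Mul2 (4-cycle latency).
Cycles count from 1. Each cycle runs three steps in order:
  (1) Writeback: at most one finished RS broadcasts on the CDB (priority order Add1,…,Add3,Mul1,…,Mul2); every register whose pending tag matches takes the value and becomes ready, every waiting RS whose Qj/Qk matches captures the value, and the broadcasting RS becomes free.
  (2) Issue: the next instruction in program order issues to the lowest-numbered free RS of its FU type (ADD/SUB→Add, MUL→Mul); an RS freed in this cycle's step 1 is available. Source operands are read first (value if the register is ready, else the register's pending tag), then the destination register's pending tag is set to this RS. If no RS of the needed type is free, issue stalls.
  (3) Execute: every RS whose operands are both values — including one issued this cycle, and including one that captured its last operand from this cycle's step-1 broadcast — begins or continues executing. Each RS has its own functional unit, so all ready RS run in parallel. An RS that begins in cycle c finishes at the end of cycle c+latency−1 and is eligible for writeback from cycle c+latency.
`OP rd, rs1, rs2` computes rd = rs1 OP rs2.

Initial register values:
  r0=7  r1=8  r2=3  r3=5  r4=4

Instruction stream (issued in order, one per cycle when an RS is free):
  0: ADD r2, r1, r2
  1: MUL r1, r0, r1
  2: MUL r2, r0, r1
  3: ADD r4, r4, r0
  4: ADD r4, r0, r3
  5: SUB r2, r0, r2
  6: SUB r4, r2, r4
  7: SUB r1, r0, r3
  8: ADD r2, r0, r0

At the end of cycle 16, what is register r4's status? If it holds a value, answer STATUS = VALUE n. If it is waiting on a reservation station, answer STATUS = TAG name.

  c1: issue ADD r2<-Add1  regs: r0:7,r1:8,r2:Add1,r3:5,r4:4
  c2: issue MUL r1<-Mul1  regs: r0:7,r1:Mul1,r2:Add1,r3:5,r4:4
  c3: issue MUL r2<-Mul2  regs: r0:7,r1:Mul1,r2:Mul2,r3:5,r4:4
  c4: CDB Add1=11; issue ADD r4<-Add1  regs: r0:7,r1:Mul1,r2:Mul2,r3:5,r4:Add1
  c5: issue ADD r4<-Add2  regs: r0:7,r1:Mul1,r2:Mul2,r3:5,r4:Add2
  c6: CDB Mul1=56; issue SUB r2<-Add3  regs: r0:7,r1:56,r2:Add3,r3:5,r4:Add2
  c7: CDB Add1=11; issue SUB r4<-Add1  regs: r0:7,r1:56,r2:Add3,r3:5,r4:Add1
  c8: CDB Add2=12; issue SUB r1<-Add2  regs: r0:7,r1:Add2,r2:Add3,r3:5,r4:Add1
  c9: stall  regs: r0:7,r1:Add2,r2:Add3,r3:5,r4:Add1
  c10: CDB Mul2=392; stall  regs: r0:7,r1:Add2,r2:Add3,r3:5,r4:Add1
  c11: CDB Add2=2; issue ADD r2<-Add2  regs: r0:7,r1:2,r2:Add2,r3:5,r4:Add1
  c12: -  regs: r0:7,r1:2,r2:Add2,r3:5,r4:Add1
  c13: CDB Add3=-385  regs: r0:7,r1:2,r2:Add2,r3:5,r4:Add1
  c14: CDB Add2=14  regs: r0:7,r1:2,r2:14,r3:5,r4:Add1
  c15: -  regs: r0:7,r1:2,r2:14,r3:5,r4:Add1
  c16: CDB Add1=-397  regs: r0:7,r1:2,r2:14,r3:5,r4:-397

STATUS = VALUE -397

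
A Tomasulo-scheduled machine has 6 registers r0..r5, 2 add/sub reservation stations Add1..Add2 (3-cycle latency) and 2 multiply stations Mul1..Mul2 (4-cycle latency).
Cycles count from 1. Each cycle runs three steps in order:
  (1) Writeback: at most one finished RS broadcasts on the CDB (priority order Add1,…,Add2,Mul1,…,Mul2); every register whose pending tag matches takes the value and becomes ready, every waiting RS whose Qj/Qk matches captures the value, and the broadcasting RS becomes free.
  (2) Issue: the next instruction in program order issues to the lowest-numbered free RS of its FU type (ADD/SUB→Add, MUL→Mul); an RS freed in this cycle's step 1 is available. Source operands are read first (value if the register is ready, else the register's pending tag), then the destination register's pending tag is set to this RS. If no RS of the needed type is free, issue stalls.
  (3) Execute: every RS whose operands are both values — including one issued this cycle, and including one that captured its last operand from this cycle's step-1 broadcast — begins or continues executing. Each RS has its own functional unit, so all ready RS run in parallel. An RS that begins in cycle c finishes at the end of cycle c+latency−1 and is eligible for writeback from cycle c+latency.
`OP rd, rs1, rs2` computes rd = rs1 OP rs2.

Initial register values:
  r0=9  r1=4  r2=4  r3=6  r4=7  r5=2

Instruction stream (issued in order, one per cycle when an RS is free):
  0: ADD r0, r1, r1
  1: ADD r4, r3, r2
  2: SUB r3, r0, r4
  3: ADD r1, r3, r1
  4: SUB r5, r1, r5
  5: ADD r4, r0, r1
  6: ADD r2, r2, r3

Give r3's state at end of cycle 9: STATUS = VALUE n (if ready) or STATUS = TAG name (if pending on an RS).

STATUS = VALUE -2

c1: issue ADD r0<-Add1 | r0:Add1,r1:4,r2:4,r3:6,r4:7,r5:2
c2: issue ADD r4<-Add2 | r0:Add1,r1:4,r2:4,r3:6,r4:Add2,r5:2
c3: stall | r0:Add1,r1:4,r2:4,r3:6,r4:Add2,r5:2
c4: CDB Add1=8; issue SUB r3<-Add1 | r0:8,r1:4,r2:4,r3:Add1,r4:Add2,r5:2
c5: CDB Add2=10; issue ADD r1<-Add2 | r0:8,r1:Add2,r2:4,r3:Add1,r4:10,r5:2
c6: stall | r0:8,r1:Add2,r2:4,r3:Add1,r4:10,r5:2
c7: stall | r0:8,r1:Add2,r2:4,r3:Add1,r4:10,r5:2
c8: CDB Add1=-2; issue SUB r5<-Add1 | r0:8,r1:Add2,r2:4,r3:-2,r4:10,r5:Add1
c9: stall | r0:8,r1:Add2,r2:4,r3:-2,r4:10,r5:Add1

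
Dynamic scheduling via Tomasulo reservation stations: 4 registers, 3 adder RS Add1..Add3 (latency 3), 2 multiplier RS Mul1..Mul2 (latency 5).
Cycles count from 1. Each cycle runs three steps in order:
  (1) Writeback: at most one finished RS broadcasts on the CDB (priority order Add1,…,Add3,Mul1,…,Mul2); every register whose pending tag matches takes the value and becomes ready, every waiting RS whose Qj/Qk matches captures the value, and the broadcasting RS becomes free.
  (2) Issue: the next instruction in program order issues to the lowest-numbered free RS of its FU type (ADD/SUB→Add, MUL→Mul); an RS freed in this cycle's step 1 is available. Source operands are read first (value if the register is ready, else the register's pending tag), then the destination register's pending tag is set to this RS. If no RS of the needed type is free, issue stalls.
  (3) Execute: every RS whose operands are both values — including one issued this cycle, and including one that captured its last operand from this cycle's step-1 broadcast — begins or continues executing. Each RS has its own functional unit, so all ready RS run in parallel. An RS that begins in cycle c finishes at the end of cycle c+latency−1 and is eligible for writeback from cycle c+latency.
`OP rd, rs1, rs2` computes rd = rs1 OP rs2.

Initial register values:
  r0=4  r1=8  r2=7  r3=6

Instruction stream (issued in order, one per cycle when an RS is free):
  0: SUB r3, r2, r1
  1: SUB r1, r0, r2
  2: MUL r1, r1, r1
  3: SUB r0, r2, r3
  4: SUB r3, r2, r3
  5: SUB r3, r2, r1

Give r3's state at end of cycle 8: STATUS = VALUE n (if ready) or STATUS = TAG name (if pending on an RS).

cycle 1: issue SUB r3<-Add1 // r0:4,r1:8,r2:7,r3:Add1
cycle 2: issue SUB r1<-Add2 // r0:4,r1:Add2,r2:7,r3:Add1
cycle 3: issue MUL r1<-Mul1 // r0:4,r1:Mul1,r2:7,r3:Add1
cycle 4: CDB Add1=-1; issue SUB r0<-Add1 // r0:Add1,r1:Mul1,r2:7,r3:-1
cycle 5: CDB Add2=-3; issue SUB r3<-Add2 // r0:Add1,r1:Mul1,r2:7,r3:Add2
cycle 6: issue SUB r3<-Add3 // r0:Add1,r1:Mul1,r2:7,r3:Add3
cycle 7: CDB Add1=8 // r0:8,r1:Mul1,r2:7,r3:Add3
cycle 8: CDB Add2=8 // r0:8,r1:Mul1,r2:7,r3:Add3

STATUS = TAG Add3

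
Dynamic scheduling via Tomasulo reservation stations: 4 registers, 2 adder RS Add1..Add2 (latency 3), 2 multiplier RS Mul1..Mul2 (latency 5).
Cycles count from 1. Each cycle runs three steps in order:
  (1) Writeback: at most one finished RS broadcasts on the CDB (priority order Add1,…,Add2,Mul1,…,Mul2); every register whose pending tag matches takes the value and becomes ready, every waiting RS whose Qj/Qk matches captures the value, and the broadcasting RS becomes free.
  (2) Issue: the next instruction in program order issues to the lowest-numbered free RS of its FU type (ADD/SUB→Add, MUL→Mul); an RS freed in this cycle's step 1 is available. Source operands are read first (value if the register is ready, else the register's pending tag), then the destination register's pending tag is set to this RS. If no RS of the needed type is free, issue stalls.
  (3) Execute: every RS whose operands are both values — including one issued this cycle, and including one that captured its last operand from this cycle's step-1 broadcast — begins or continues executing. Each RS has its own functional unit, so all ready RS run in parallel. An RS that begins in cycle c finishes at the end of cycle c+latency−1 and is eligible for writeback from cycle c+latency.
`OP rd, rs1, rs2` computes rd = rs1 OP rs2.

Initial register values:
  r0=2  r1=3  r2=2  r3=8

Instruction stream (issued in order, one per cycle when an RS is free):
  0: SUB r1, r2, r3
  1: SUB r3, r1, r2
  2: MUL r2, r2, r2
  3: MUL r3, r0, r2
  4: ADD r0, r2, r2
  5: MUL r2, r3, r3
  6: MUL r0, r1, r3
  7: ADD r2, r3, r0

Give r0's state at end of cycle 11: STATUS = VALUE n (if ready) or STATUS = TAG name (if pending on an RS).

STATUS = VALUE 8

cycle 1: issue SUB r1<-Add1 // r0:2,r1:Add1,r2:2,r3:8
cycle 2: issue SUB r3<-Add2 // r0:2,r1:Add1,r2:2,r3:Add2
cycle 3: issue MUL r2<-Mul1 // r0:2,r1:Add1,r2:Mul1,r3:Add2
cycle 4: CDB Add1=-6; issue MUL r3<-Mul2 // r0:2,r1:-6,r2:Mul1,r3:Mul2
cycle 5: issue ADD r0<-Add1 // r0:Add1,r1:-6,r2:Mul1,r3:Mul2
cycle 6: stall // r0:Add1,r1:-6,r2:Mul1,r3:Mul2
cycle 7: CDB Add2=-8; stall // r0:Add1,r1:-6,r2:Mul1,r3:Mul2
cycle 8: CDB Mul1=4; issue MUL r2<-Mul1 // r0:Add1,r1:-6,r2:Mul1,r3:Mul2
cycle 9: stall // r0:Add1,r1:-6,r2:Mul1,r3:Mul2
cycle 10: stall // r0:Add1,r1:-6,r2:Mul1,r3:Mul2
cycle 11: CDB Add1=8; stall // r0:8,r1:-6,r2:Mul1,r3:Mul2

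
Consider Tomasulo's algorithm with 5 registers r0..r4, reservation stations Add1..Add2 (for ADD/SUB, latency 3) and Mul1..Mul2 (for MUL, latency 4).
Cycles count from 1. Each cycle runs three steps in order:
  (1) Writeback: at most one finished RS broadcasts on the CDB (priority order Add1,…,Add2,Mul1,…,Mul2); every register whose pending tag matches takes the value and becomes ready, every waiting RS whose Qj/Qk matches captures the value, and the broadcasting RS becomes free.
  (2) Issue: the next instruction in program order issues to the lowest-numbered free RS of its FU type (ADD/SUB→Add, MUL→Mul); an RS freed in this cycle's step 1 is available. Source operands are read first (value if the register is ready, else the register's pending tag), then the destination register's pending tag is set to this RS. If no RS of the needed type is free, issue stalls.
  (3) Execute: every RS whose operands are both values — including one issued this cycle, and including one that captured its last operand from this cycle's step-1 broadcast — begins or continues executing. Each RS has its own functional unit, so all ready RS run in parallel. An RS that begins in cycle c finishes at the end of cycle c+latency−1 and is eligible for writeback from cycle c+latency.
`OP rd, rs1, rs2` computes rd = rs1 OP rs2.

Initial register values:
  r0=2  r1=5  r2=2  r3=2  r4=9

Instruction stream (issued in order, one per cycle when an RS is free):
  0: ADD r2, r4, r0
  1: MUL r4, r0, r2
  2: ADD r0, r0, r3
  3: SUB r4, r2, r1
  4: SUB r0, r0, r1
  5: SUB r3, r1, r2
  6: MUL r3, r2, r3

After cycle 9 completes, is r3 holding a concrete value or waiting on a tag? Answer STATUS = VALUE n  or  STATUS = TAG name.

c1: issue ADD r2<-Add1 | r0:2,r1:5,r2:Add1,r3:2,r4:9
c2: issue MUL r4<-Mul1 | r0:2,r1:5,r2:Add1,r3:2,r4:Mul1
c3: issue ADD r0<-Add2 | r0:Add2,r1:5,r2:Add1,r3:2,r4:Mul1
c4: CDB Add1=11; issue SUB r4<-Add1 | r0:Add2,r1:5,r2:11,r3:2,r4:Add1
c5: stall | r0:Add2,r1:5,r2:11,r3:2,r4:Add1
c6: CDB Add2=4; issue SUB r0<-Add2 | r0:Add2,r1:5,r2:11,r3:2,r4:Add1
c7: CDB Add1=6; issue SUB r3<-Add1 | r0:Add2,r1:5,r2:11,r3:Add1,r4:6
c8: CDB Mul1=22; issue MUL r3<-Mul1 | r0:Add2,r1:5,r2:11,r3:Mul1,r4:6
c9: CDB Add2=-1 | r0:-1,r1:5,r2:11,r3:Mul1,r4:6

STATUS = TAG Mul1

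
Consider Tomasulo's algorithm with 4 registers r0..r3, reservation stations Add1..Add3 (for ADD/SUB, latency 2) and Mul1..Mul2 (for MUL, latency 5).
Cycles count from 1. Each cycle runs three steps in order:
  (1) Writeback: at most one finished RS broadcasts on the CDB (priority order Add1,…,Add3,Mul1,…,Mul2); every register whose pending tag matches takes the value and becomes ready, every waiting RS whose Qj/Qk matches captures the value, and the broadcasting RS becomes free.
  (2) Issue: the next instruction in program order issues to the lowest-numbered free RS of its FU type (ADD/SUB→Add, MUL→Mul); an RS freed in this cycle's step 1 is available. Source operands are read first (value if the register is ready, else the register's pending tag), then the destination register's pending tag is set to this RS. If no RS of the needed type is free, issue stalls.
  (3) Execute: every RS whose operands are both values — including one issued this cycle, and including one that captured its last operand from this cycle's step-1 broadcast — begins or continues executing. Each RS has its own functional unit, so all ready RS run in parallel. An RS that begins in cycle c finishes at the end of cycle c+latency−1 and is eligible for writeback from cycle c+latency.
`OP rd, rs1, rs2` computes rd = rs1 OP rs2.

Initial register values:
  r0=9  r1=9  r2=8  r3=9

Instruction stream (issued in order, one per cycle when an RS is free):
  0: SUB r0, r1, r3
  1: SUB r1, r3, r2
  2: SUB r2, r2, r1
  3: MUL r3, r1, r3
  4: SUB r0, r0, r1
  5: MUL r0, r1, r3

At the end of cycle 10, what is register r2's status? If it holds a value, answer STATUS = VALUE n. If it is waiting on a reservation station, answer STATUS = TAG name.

STATUS = VALUE 7

cycle 1: issue SUB r0<-Add1 // r0:Add1,r1:9,r2:8,r3:9
cycle 2: issue SUB r1<-Add2 // r0:Add1,r1:Add2,r2:8,r3:9
cycle 3: CDB Add1=0; issue SUB r2<-Add1 // r0:0,r1:Add2,r2:Add1,r3:9
cycle 4: CDB Add2=1; issue MUL r3<-Mul1 // r0:0,r1:1,r2:Add1,r3:Mul1
cycle 5: issue SUB r0<-Add2 // r0:Add2,r1:1,r2:Add1,r3:Mul1
cycle 6: CDB Add1=7; issue MUL r0<-Mul2 // r0:Mul2,r1:1,r2:7,r3:Mul1
cycle 7: CDB Add2=-1 // r0:Mul2,r1:1,r2:7,r3:Mul1
cycle 8: - // r0:Mul2,r1:1,r2:7,r3:Mul1
cycle 9: CDB Mul1=9 // r0:Mul2,r1:1,r2:7,r3:9
cycle 10: - // r0:Mul2,r1:1,r2:7,r3:9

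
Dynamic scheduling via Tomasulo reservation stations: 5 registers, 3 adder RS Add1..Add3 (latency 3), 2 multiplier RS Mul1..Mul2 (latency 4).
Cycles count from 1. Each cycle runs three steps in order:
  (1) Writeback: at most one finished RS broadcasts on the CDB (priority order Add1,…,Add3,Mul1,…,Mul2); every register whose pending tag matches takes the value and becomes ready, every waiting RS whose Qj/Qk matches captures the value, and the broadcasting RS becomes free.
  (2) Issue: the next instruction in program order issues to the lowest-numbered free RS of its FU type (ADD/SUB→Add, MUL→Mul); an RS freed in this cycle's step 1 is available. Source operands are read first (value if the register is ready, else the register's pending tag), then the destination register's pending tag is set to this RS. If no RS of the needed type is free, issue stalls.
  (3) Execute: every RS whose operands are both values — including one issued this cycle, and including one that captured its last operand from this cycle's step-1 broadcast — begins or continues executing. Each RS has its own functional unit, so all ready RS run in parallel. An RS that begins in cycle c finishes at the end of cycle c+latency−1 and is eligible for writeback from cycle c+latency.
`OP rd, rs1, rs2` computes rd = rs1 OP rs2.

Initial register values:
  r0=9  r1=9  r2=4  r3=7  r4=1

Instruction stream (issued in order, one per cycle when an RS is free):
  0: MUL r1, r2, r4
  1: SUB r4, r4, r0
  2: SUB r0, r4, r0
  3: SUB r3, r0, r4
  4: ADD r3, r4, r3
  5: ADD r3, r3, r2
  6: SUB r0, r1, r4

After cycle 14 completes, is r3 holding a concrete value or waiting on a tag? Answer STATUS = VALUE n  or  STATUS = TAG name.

c1: issue MUL r1<-Mul1 | r0:9,r1:Mul1,r2:4,r3:7,r4:1
c2: issue SUB r4<-Add1 | r0:9,r1:Mul1,r2:4,r3:7,r4:Add1
c3: issue SUB r0<-Add2 | r0:Add2,r1:Mul1,r2:4,r3:7,r4:Add1
c4: issue SUB r3<-Add3 | r0:Add2,r1:Mul1,r2:4,r3:Add3,r4:Add1
c5: CDB Add1=-8; issue ADD r3<-Add1 | r0:Add2,r1:Mul1,r2:4,r3:Add1,r4:-8
c6: CDB Mul1=4; stall | r0:Add2,r1:4,r2:4,r3:Add1,r4:-8
c7: stall | r0:Add2,r1:4,r2:4,r3:Add1,r4:-8
c8: CDB Add2=-17; issue ADD r3<-Add2 | r0:-17,r1:4,r2:4,r3:Add2,r4:-8
c9: stall | r0:-17,r1:4,r2:4,r3:Add2,r4:-8
c10: stall | r0:-17,r1:4,r2:4,r3:Add2,r4:-8
c11: CDB Add3=-9; issue SUB r0<-Add3 | r0:Add3,r1:4,r2:4,r3:Add2,r4:-8
c12: - | r0:Add3,r1:4,r2:4,r3:Add2,r4:-8
c13: - | r0:Add3,r1:4,r2:4,r3:Add2,r4:-8
c14: CDB Add1=-17 | r0:Add3,r1:4,r2:4,r3:Add2,r4:-8

STATUS = TAG Add2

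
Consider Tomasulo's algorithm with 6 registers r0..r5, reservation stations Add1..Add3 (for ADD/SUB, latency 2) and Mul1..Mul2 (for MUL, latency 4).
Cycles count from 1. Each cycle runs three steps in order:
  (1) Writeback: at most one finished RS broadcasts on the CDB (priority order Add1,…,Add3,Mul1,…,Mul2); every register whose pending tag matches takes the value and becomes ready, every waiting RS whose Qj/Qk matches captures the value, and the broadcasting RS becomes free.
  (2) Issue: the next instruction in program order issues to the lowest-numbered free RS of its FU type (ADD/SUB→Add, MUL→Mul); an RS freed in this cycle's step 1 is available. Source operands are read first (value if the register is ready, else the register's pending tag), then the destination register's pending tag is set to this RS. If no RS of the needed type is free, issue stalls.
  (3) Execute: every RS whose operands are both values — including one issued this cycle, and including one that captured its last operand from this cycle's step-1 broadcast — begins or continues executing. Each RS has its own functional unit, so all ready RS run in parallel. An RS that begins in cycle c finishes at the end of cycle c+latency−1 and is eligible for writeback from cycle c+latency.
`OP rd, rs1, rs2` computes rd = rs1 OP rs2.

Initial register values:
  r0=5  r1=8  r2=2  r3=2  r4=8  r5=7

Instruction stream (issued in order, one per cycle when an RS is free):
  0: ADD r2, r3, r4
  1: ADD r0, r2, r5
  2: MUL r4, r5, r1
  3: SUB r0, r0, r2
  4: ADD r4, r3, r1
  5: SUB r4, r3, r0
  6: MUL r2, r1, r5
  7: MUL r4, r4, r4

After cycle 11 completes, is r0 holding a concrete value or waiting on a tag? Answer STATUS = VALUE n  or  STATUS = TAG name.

c1: issue ADD r2<-Add1 | r0:5,r1:8,r2:Add1,r3:2,r4:8,r5:7
c2: issue ADD r0<-Add2 | r0:Add2,r1:8,r2:Add1,r3:2,r4:8,r5:7
c3: CDB Add1=10; issue MUL r4<-Mul1 | r0:Add2,r1:8,r2:10,r3:2,r4:Mul1,r5:7
c4: issue SUB r0<-Add1 | r0:Add1,r1:8,r2:10,r3:2,r4:Mul1,r5:7
c5: CDB Add2=17; issue ADD r4<-Add2 | r0:Add1,r1:8,r2:10,r3:2,r4:Add2,r5:7
c6: issue SUB r4<-Add3 | r0:Add1,r1:8,r2:10,r3:2,r4:Add3,r5:7
c7: CDB Add1=7; issue MUL r2<-Mul2 | r0:7,r1:8,r2:Mul2,r3:2,r4:Add3,r5:7
c8: CDB Add2=10; stall | r0:7,r1:8,r2:Mul2,r3:2,r4:Add3,r5:7
c9: CDB Add3=-5; stall | r0:7,r1:8,r2:Mul2,r3:2,r4:-5,r5:7
c10: CDB Mul1=56; issue MUL r4<-Mul1 | r0:7,r1:8,r2:Mul2,r3:2,r4:Mul1,r5:7
c11: CDB Mul2=56 | r0:7,r1:8,r2:56,r3:2,r4:Mul1,r5:7

STATUS = VALUE 7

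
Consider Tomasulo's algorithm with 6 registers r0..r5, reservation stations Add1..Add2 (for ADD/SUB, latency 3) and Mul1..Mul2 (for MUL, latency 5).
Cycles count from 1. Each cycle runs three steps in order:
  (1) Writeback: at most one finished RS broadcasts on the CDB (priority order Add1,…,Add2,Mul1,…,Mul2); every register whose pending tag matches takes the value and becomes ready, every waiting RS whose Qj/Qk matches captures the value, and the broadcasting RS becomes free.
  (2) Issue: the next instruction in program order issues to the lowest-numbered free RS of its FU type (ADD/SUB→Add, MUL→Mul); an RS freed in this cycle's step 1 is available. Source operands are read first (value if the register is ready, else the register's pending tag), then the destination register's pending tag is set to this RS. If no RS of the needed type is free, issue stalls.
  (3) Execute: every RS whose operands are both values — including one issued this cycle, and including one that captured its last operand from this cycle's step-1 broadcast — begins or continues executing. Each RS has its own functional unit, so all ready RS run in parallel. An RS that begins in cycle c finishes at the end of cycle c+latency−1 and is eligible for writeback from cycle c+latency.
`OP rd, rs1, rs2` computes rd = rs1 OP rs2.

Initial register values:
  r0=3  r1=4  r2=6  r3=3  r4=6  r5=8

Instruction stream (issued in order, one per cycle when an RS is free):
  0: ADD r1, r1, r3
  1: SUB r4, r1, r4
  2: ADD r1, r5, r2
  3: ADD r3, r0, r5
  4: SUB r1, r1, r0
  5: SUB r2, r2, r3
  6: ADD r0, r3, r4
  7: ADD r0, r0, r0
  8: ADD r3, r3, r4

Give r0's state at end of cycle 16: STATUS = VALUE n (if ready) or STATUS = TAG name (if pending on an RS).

cycle 1: issue ADD r1<-Add1 // r0:3,r1:Add1,r2:6,r3:3,r4:6,r5:8
cycle 2: issue SUB r4<-Add2 // r0:3,r1:Add1,r2:6,r3:3,r4:Add2,r5:8
cycle 3: stall // r0:3,r1:Add1,r2:6,r3:3,r4:Add2,r5:8
cycle 4: CDB Add1=7; issue ADD r1<-Add1 // r0:3,r1:Add1,r2:6,r3:3,r4:Add2,r5:8
cycle 5: stall // r0:3,r1:Add1,r2:6,r3:3,r4:Add2,r5:8
cycle 6: stall // r0:3,r1:Add1,r2:6,r3:3,r4:Add2,r5:8
cycle 7: CDB Add1=14; issue ADD r3<-Add1 // r0:3,r1:14,r2:6,r3:Add1,r4:Add2,r5:8
cycle 8: CDB Add2=1; issue SUB r1<-Add2 // r0:3,r1:Add2,r2:6,r3:Add1,r4:1,r5:8
cycle 9: stall // r0:3,r1:Add2,r2:6,r3:Add1,r4:1,r5:8
cycle 10: CDB Add1=11; issue SUB r2<-Add1 // r0:3,r1:Add2,r2:Add1,r3:11,r4:1,r5:8
cycle 11: CDB Add2=11; issue ADD r0<-Add2 // r0:Add2,r1:11,r2:Add1,r3:11,r4:1,r5:8
cycle 12: stall // r0:Add2,r1:11,r2:Add1,r3:11,r4:1,r5:8
cycle 13: CDB Add1=-5; issue ADD r0<-Add1 // r0:Add1,r1:11,r2:-5,r3:11,r4:1,r5:8
cycle 14: CDB Add2=12; issue ADD r3<-Add2 // r0:Add1,r1:11,r2:-5,r3:Add2,r4:1,r5:8
cycle 15: - // r0:Add1,r1:11,r2:-5,r3:Add2,r4:1,r5:8
cycle 16: - // r0:Add1,r1:11,r2:-5,r3:Add2,r4:1,r5:8

STATUS = TAG Add1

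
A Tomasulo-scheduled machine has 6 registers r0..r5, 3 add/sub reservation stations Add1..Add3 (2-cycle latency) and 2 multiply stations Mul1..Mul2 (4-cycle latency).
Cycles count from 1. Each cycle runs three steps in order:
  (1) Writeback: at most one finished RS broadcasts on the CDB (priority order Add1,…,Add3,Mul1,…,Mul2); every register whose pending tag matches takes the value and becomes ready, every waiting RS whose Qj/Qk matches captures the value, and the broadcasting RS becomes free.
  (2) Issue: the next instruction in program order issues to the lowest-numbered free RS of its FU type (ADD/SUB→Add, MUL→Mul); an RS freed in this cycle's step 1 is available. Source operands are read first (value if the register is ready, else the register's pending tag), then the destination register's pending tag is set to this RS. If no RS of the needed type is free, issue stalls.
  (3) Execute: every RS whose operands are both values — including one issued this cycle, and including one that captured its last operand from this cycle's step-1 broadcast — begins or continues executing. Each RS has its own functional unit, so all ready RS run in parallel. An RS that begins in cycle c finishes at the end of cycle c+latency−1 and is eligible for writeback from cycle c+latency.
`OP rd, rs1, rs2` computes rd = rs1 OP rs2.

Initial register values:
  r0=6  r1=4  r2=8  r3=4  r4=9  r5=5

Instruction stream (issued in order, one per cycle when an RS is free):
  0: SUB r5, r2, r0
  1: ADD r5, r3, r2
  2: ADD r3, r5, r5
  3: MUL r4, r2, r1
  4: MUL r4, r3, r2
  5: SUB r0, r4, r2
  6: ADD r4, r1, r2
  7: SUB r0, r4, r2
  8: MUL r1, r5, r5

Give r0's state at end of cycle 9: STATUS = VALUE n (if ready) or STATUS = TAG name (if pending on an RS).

STATUS = TAG Add3

  c1: issue SUB r5<-Add1  regs: r0:6,r1:4,r2:8,r3:4,r4:9,r5:Add1
  c2: issue ADD r5<-Add2  regs: r0:6,r1:4,r2:8,r3:4,r4:9,r5:Add2
  c3: CDB Add1=2; issue ADD r3<-Add1  regs: r0:6,r1:4,r2:8,r3:Add1,r4:9,r5:Add2
  c4: CDB Add2=12; issue MUL r4<-Mul1  regs: r0:6,r1:4,r2:8,r3:Add1,r4:Mul1,r5:12
  c5: issue MUL r4<-Mul2  regs: r0:6,r1:4,r2:8,r3:Add1,r4:Mul2,r5:12
  c6: CDB Add1=24; issue SUB r0<-Add1  regs: r0:Add1,r1:4,r2:8,r3:24,r4:Mul2,r5:12
  c7: issue ADD r4<-Add2  regs: r0:Add1,r1:4,r2:8,r3:24,r4:Add2,r5:12
  c8: CDB Mul1=32; issue SUB r0<-Add3  regs: r0:Add3,r1:4,r2:8,r3:24,r4:Add2,r5:12
  c9: CDB Add2=12; issue MUL r1<-Mul1  regs: r0:Add3,r1:Mul1,r2:8,r3:24,r4:12,r5:12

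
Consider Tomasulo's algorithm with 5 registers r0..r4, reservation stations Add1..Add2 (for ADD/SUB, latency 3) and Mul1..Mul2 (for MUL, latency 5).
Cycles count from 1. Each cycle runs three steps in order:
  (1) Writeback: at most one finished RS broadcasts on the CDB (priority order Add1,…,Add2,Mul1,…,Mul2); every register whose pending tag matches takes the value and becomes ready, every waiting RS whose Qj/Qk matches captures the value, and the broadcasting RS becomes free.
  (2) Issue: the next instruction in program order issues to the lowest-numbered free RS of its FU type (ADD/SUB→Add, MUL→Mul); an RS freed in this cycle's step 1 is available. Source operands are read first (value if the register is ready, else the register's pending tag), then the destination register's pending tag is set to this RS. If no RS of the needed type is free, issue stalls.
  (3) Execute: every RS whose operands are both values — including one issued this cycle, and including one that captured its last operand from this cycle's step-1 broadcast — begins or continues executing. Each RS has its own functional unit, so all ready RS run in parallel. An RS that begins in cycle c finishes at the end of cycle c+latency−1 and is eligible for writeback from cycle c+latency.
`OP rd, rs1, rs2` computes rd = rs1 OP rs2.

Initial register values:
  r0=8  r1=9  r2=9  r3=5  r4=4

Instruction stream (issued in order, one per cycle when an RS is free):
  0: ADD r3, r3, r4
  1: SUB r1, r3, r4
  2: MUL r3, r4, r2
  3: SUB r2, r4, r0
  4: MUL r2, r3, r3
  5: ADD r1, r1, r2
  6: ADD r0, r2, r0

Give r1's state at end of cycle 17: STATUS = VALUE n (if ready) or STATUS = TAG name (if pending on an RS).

STATUS = VALUE 1301

cycle 1: issue ADD r3<-Add1 // r0:8,r1:9,r2:9,r3:Add1,r4:4
cycle 2: issue SUB r1<-Add2 // r0:8,r1:Add2,r2:9,r3:Add1,r4:4
cycle 3: issue MUL r3<-Mul1 // r0:8,r1:Add2,r2:9,r3:Mul1,r4:4
cycle 4: CDB Add1=9; issue SUB r2<-Add1 // r0:8,r1:Add2,r2:Add1,r3:Mul1,r4:4
cycle 5: issue MUL r2<-Mul2 // r0:8,r1:Add2,r2:Mul2,r3:Mul1,r4:4
cycle 6: stall // r0:8,r1:Add2,r2:Mul2,r3:Mul1,r4:4
cycle 7: CDB Add1=-4; issue ADD r1<-Add1 // r0:8,r1:Add1,r2:Mul2,r3:Mul1,r4:4
cycle 8: CDB Add2=5; issue ADD r0<-Add2 // r0:Add2,r1:Add1,r2:Mul2,r3:Mul1,r4:4
cycle 9: CDB Mul1=36 // r0:Add2,r1:Add1,r2:Mul2,r3:36,r4:4
cycle 10: - // r0:Add2,r1:Add1,r2:Mul2,r3:36,r4:4
cycle 11: - // r0:Add2,r1:Add1,r2:Mul2,r3:36,r4:4
cycle 12: - // r0:Add2,r1:Add1,r2:Mul2,r3:36,r4:4
cycle 13: - // r0:Add2,r1:Add1,r2:Mul2,r3:36,r4:4
cycle 14: CDB Mul2=1296 // r0:Add2,r1:Add1,r2:1296,r3:36,r4:4
cycle 15: - // r0:Add2,r1:Add1,r2:1296,r3:36,r4:4
cycle 16: - // r0:Add2,r1:Add1,r2:1296,r3:36,r4:4
cycle 17: CDB Add1=1301 // r0:Add2,r1:1301,r2:1296,r3:36,r4:4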